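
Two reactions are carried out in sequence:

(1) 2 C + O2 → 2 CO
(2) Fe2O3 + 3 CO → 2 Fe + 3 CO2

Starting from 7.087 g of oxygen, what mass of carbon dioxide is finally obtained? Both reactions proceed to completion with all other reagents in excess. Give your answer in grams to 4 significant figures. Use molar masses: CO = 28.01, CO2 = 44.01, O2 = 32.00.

n(O2) = 7.0870 / 32.00 = 0.22147 mol.
Step 1 gives a 1:2 ratio of O2 to CO, so n(CO) = 0.44294 mol.
In step 2 the CO:CO2 ratio is 3:3, so n(CO2) = 0.44294 mol.
Mass of CO2 = 0.44294 × 44.01 = 19.494 g.

19.49 g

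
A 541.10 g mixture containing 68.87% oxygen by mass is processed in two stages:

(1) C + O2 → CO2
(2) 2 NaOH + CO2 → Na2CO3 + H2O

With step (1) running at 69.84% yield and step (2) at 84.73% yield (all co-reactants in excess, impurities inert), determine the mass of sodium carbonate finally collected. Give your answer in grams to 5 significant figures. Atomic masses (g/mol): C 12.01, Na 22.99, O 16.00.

730.41 g

Pure O2 = 541.10 × 0.6887 = 372.656 g.
M(O2) = 2(16.00) = 32.00 g/mol.
M(Na2CO3) = 2(22.99) + 12.01 + 3(16.00) = 105.99 g/mol.
n(O2) = 372.656 / 32.00 = 11.6455 mol.
Step 1 (O2:CO2 = 1:1): theoretical n(CO2) = 11.6455 mol; at 69.84% yield, n(CO2) = 8.13321 mol.
Step 2 (CO2:Na2CO3 = 1:1): theoretical n(Na2CO3) = 8.13321 mol, so theoretical mass = 8.13321 × 105.99 = 862.039 g.
At 84.73% yield, actual mass of Na2CO3 = 862.039 × 0.8473 = 730.405 g.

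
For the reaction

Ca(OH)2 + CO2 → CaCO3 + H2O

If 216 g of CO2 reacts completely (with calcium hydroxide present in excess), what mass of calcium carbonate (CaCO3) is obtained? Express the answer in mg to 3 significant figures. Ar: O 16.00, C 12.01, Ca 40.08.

M(CO2) = 12.01 + 2(16.00) = 44.01 g/mol.
M(CaCO3) = 40.08 + 12.01 + 3(16.00) = 100.09 g/mol.
n(CO2) = 216.0 g / 44.01 g/mol = 4.908 mol.
From the equation the CO2:CaCO3 mole ratio is 1:1, so n(CaCO3) = 4.908 × 1/1 = 4.908 mol.
Mass of CaCO3 = 4.908 mol × 100.09 g/mol = 491.2 g.
Converting to mg: 491.2 g = 491000 mg.

491000 mg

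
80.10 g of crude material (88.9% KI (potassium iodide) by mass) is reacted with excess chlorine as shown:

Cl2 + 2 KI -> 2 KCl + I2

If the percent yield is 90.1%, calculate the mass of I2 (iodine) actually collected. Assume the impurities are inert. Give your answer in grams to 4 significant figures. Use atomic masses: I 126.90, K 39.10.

Pure KI available = 80.10 g × 0.889 = 71.209 g.
M(KI) = 39.10 + 126.90 = 166.00 g/mol.
M(I2) = 2(126.90) = 253.80 g/mol.
n(KI) = 71.209 g / 166.00 g/mol = 0.42897 mol.
From the equation the KI:I2 mole ratio is 2:1, so n(I2) = 0.42897 × 1/2 = 0.21448 mol.
Mass of I2 = 0.21448 mol × 253.80 g/mol = 54.436 g.
Actual mass collected = 54.436 g × 0.901 = 49.047 g.

49.05 g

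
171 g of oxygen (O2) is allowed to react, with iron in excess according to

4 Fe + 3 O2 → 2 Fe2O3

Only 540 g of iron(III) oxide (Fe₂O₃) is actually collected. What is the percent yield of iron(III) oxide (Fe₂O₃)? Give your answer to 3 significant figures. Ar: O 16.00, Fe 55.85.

94.9 %

M(O2) = 2(16.00) = 32.00 g/mol.
M(Fe2O3) = 2(55.85) + 3(16.00) = 159.70 g/mol.
n(O2) = 171.0 g / 32.00 g/mol = 5.344 mol.
From the equation the O2:Fe2O3 mole ratio is 3:2, so n(Fe2O3) = 5.344 × 2/3 = 3.562 mol.
Mass of Fe2O3 = 3.562 mol × 159.70 g/mol = 568.9 g.
This is the theoretical yield. Percent yield = 540 g / 568.9 g × 100% = 94.91%.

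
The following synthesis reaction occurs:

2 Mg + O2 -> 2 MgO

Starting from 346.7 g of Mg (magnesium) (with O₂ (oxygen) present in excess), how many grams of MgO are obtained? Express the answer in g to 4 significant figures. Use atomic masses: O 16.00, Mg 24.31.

574.9 g

M(Mg) = 24.31 g/mol.
M(MgO) = 24.31 + 16.00 = 40.31 g/mol.
n(Mg) = 346.70 g / 24.31 g/mol = 14.262 mol.
From the equation the Mg:MgO mole ratio is 2:2, so n(MgO) = 14.262 × 2/2 = 14.262 mol.
Mass of MgO = 14.262 mol × 40.31 g/mol = 574.89 g.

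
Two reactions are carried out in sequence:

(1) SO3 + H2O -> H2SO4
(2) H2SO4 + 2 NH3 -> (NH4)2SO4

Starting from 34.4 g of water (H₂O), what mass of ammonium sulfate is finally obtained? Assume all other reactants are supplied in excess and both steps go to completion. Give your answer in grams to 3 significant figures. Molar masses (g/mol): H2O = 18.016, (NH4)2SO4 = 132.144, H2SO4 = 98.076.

252 g

n(H2O) = 34.40 / 18.016 = 1.909 mol.
Step 1 gives a 1:1 ratio of H2O to H2SO4, so n(H2SO4) = 1.909 mol.
In step 2 the H2SO4:(NH4)2SO4 ratio is 1:1, so n((NH4)2SO4) = 1.909 mol.
Mass of (NH4)2SO4 = 1.909 × 132.144 = 252.3 g.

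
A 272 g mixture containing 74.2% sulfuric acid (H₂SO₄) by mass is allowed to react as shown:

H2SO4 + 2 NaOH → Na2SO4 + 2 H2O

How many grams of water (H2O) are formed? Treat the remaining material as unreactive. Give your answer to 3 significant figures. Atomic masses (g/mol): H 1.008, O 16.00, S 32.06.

74.1 g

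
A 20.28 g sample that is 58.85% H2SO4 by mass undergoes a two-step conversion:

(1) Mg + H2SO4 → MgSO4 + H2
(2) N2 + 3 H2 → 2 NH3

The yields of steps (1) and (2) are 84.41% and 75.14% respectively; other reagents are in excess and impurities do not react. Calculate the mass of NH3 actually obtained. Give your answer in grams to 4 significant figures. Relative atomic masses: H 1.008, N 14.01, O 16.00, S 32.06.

0.8765 g

Pure H2SO4 = 20.28 × 0.5885 = 11.935 g.
M(H2SO4) = 2(1.008) + 32.06 + 4(16.00) = 98.076 g/mol.
M(NH3) = 14.01 + 3(1.008) = 17.034 g/mol.
n(H2SO4) = 11.935 / 98.076 = 0.12169 mol.
Step 1 (H2SO4:H2 = 1:1): theoretical n(H2) = 0.12169 mol; at 84.41% yield, n(H2) = 0.10272 mol.
Step 2 (H2:NH3 = 3:2): theoretical n(NH3) = 0.068479 mol, so theoretical mass = 0.068479 × 17.034 = 1.1665 g.
At 75.14% yield, actual mass of NH3 = 1.1665 × 0.7514 = 0.87648 g.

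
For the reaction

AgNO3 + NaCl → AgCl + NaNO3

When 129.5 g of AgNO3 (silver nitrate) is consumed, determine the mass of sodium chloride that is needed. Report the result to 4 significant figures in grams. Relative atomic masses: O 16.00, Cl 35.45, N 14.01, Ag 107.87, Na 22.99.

44.55 g

M(AgNO3) = 107.87 + 14.01 + 3(16.00) = 169.88 g/mol.
M(NaCl) = 22.99 + 35.45 = 58.44 g/mol.
n(AgNO3) = 129.50 g / 169.88 g/mol = 0.76230 mol.
From the equation the AgNO3:NaCl mole ratio is 1:1, so n(NaCl) = 0.76230 × 1/1 = 0.76230 mol.
Mass of NaCl = 0.76230 mol × 58.44 g/mol = 44.549 g.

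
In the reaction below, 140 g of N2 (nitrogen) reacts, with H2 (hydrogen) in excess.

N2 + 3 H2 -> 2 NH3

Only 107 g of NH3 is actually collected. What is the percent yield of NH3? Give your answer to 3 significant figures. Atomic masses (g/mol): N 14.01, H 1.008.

M(N2) = 2(14.01) = 28.02 g/mol.
M(NH3) = 14.01 + 3(1.008) = 17.034 g/mol.
n(N2) = 140.0 g / 28.02 g/mol = 4.996 mol.
From the equation the N2:NH3 mole ratio is 1:2, so n(NH3) = 4.996 × 2/1 = 9.993 mol.
Mass of NH3 = 9.993 mol × 17.034 g/mol = 170.2 g.
This is the theoretical yield. Percent yield = 107 g / 170.2 g × 100% = 62.86%.

62.9 %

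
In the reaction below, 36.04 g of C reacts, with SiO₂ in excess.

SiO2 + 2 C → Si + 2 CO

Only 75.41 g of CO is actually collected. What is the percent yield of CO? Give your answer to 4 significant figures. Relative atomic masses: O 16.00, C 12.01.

M(C) = 12.01 g/mol.
M(CO) = 12.01 + 16.00 = 28.01 g/mol.
n(C) = 36.040 g / 12.01 g/mol = 3.0008 mol.
From the equation the C:CO mole ratio is 2:2, so n(CO) = 3.0008 × 2/2 = 3.0008 mol.
Mass of CO = 3.0008 mol × 28.01 g/mol = 84.053 g.
This is the theoretical yield. Percent yield = 75.41 g / 84.053 g × 100% = 89.717%.

89.72 %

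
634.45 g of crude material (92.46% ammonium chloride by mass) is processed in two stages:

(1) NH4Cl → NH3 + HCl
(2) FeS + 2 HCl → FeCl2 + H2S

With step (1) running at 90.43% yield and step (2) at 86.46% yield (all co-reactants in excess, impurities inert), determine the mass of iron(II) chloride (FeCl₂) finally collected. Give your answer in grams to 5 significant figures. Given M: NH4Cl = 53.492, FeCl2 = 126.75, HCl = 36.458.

543.39 g

Pure NH4Cl = 634.45 × 0.9246 = 586.612 g.
n(NH4Cl) = 586.612 / 53.492 = 10.9664 mol.
Step 1 (NH4Cl:HCl = 1:1): theoretical n(HCl) = 10.9664 mol; at 90.43% yield, n(HCl) = 9.91688 mol.
Step 2 (HCl:FeCl2 = 2:1): theoretical n(FeCl2) = 4.95844 mol, so theoretical mass = 4.95844 × 126.75 = 628.482 g.
At 86.46% yield, actual mass of FeCl2 = 628.482 × 0.8646 = 543.386 g.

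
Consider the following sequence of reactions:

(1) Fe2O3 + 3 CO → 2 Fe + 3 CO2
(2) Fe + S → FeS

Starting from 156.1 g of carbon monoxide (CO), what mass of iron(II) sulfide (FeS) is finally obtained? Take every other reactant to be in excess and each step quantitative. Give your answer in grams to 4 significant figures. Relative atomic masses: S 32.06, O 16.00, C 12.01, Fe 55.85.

326.6 g

M(CO) = 12.01 + 16.00 = 28.01 g/mol.
M(FeS) = 55.85 + 32.06 = 87.91 g/mol.
n(CO) = 156.10 / 28.01 = 5.5730 mol.
Step 1 gives a 3:2 ratio of CO to Fe, so n(Fe) = 3.7153 mol.
In step 2 the Fe:FeS ratio is 1:1, so n(FeS) = 3.7153 mol.
Mass of FeS = 3.7153 × 87.91 = 326.62 g.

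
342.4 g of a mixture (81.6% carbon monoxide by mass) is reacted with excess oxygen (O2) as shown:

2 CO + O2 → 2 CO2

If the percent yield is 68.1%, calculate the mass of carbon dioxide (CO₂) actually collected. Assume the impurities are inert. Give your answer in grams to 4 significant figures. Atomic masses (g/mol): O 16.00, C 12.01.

Pure CO available = 342.4 g × 0.816 = 279.40 g.
M(CO) = 12.01 + 16.00 = 28.01 g/mol.
M(CO2) = 12.01 + 2(16.00) = 44.01 g/mol.
n(CO) = 279.40 g / 28.01 g/mol = 9.9750 mol.
From the equation the CO:CO2 mole ratio is 2:2, so n(CO2) = 9.9750 × 2/2 = 9.9750 mol.
Mass of CO2 = 9.9750 mol × 44.01 g/mol = 439.00 g.
Actual mass collected = 439.00 g × 0.681 = 298.96 g.

299.0 g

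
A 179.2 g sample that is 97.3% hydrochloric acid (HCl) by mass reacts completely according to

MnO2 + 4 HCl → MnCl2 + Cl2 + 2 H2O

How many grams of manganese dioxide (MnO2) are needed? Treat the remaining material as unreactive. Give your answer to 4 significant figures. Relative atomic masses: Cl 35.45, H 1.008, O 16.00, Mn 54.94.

103.9 g

Mass of pure HCl = 179.2 g × 0.973 = 174.36 g.
M(HCl) = 1.008 + 35.45 = 36.458 g/mol.
M(MnO2) = 54.94 + 2(16.00) = 86.94 g/mol.
n(HCl) = 174.36 g / 36.458 g/mol = 4.7825 mol.
From the equation the HCl:MnO2 mole ratio is 4:1, so n(MnO2) = 4.7825 × 1/4 = 1.1956 mol.
Mass of MnO2 = 1.1956 mol × 86.94 g/mol = 103.95 g.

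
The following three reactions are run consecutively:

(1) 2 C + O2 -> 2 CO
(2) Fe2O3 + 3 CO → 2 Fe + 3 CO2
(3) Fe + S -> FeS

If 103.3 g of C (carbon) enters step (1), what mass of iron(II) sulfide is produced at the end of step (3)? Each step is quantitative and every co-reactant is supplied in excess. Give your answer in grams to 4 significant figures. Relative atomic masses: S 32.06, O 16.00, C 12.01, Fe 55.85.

504.1 g

M(C) = 12.01 g/mol.
M(FeS) = 55.85 + 32.06 = 87.91 g/mol.
n(C) = 103.3 / 12.01 = 8.6012 mol.
Reaction (1): C→CO ratio 2:2 ⇒ n(CO) = 8.6012 mol.
Reaction (2): CO→Fe ratio 3:2 ⇒ n(Fe) = 5.7341 mol.
Reaction (3): Fe→FeS ratio 1:1 ⇒ n(FeS) = 5.7341 mol.
Mass of FeS = 5.7341 × 87.91 = 504.09 g.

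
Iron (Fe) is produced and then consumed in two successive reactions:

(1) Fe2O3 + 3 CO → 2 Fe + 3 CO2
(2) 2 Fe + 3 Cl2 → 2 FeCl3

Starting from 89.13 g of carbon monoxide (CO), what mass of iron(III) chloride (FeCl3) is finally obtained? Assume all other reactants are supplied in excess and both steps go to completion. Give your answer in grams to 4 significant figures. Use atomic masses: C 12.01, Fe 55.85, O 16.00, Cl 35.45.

344.1 g

M(CO) = 12.01 + 16.00 = 28.01 g/mol.
M(FeCl3) = 55.85 + 3(35.45) = 162.20 g/mol.
n(CO) = 89.130 / 28.01 = 3.1821 mol.
Step 1 gives a 3:2 ratio of CO to Fe, so n(Fe) = 2.1214 mol.
In step 2 the Fe:FeCl3 ratio is 2:2, so n(FeCl3) = 2.1214 mol.
Mass of FeCl3 = 2.1214 × 162.20 = 344.09 g.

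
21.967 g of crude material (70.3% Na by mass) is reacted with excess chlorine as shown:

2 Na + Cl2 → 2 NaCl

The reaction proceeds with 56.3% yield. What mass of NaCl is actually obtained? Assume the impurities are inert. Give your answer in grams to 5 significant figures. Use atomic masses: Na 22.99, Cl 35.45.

Pure Na available = 21.967 g × 0.703 = 15.4428 g.
M(Na) = 22.99 g/mol.
M(NaCl) = 22.99 + 35.45 = 58.44 g/mol.
n(Na) = 15.4428 g / 22.99 g/mol = 0.671718 mol.
From the equation the Na:NaCl mole ratio is 2:2, so n(NaCl) = 0.671718 × 2/2 = 0.671718 mol.
Mass of NaCl = 0.671718 mol × 58.44 g/mol = 39.2552 g.
Actual mass collected = 39.2552 g × 0.563 = 22.1007 g.

22.101 g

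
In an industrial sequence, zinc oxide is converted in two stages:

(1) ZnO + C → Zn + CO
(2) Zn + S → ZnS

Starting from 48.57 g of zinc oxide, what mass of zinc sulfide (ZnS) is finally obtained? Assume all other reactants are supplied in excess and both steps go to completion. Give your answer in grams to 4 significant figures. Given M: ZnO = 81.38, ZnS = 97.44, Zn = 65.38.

58.16 g

n(ZnO) = 48.570 / 81.38 = 0.59683 mol.
Step 1 gives a 1:1 ratio of ZnO to Zn, so n(Zn) = 0.59683 mol.
In step 2 the Zn:ZnS ratio is 1:1, so n(ZnS) = 0.59683 mol.
Mass of ZnS = 0.59683 × 97.44 = 58.155 g.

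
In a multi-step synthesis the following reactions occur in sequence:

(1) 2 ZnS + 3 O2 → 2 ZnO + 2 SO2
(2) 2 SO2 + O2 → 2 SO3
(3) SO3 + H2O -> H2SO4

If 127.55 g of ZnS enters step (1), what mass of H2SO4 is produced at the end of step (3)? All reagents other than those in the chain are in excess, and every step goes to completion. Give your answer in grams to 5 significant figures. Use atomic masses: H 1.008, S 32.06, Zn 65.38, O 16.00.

128.38 g

M(ZnS) = 65.38 + 32.06 = 97.44 g/mol.
M(H2SO4) = 2(1.008) + 32.06 + 4(16.00) = 98.076 g/mol.
n(ZnS) = 127.55 / 97.44 = 1.30901 mol.
Reaction (1): ZnS→SO2 ratio 2:2 ⇒ n(SO2) = 1.30901 mol.
Reaction (2): SO2→SO3 ratio 2:2 ⇒ n(SO3) = 1.30901 mol.
Reaction (3): SO3→H2SO4 ratio 1:1 ⇒ n(H2SO4) = 1.30901 mol.
Mass of H2SO4 = 1.30901 × 98.076 = 128.383 g.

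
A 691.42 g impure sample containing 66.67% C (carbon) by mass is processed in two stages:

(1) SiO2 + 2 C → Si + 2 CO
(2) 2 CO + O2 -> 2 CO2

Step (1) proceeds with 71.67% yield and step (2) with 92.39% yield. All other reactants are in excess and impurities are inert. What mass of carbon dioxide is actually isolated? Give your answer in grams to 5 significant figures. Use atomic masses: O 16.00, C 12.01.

Pure C = 691.42 × 0.6667 = 460.970 g.
M(C) = 12.01 g/mol.
M(CO2) = 12.01 + 2(16.00) = 44.01 g/mol.
n(C) = 460.970 / 12.01 = 38.3822 mol.
Step 1 (C:CO = 2:2): theoretical n(CO) = 38.3822 mol; at 71.67% yield, n(CO) = 27.5085 mol.
Step 2 (CO:CO2 = 2:2): theoretical n(CO2) = 27.5085 mol, so theoretical mass = 27.5085 × 44.01 = 1210.65 g.
At 92.39% yield, actual mass of CO2 = 1210.65 × 0.9239 = 1118.52 g.

1118.5 g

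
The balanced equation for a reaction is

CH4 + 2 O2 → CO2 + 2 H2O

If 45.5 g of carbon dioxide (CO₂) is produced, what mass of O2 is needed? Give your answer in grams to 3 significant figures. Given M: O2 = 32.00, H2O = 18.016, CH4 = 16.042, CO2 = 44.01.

66.2 g

n(CO2) = 45.50 g / 44.01 g/mol = 1.034 mol.
From the equation the CO2:O2 mole ratio is 1:2, so n(O2) = 1.034 × 2/1 = 2.068 mol.
Mass of O2 = 2.068 mol × 32.00 g/mol = 66.17 g.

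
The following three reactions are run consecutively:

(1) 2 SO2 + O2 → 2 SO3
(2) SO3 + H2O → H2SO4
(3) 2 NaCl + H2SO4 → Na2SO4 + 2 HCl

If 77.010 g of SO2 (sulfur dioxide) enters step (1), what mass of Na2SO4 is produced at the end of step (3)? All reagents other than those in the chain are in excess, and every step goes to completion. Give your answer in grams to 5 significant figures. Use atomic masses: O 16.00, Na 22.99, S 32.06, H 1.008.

M(SO2) = 32.06 + 2(16.00) = 64.06 g/mol.
M(Na2SO4) = 2(22.99) + 32.06 + 4(16.00) = 142.04 g/mol.
n(SO2) = 77.010 / 64.06 = 1.20215 mol.
Reaction (1): SO2→SO3 ratio 2:2 ⇒ n(SO3) = 1.20215 mol.
Reaction (2): SO3→H2SO4 ratio 1:1 ⇒ n(H2SO4) = 1.20215 mol.
Reaction (3): H2SO4→Na2SO4 ratio 1:1 ⇒ n(Na2SO4) = 1.20215 mol.
Mass of Na2SO4 = 1.20215 × 142.04 = 170.754 g.

170.75 g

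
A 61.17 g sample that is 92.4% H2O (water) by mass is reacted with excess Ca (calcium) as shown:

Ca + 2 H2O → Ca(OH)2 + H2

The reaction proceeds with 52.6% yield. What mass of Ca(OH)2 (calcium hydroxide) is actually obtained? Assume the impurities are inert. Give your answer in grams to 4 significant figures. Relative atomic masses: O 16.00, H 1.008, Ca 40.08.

Pure H2O available = 61.17 g × 0.924 = 56.521 g.
M(H2O) = 2(1.008) + 16.00 = 18.016 g/mol.
M(Ca(OH)2) = 40.08 + 2(16.00) + 2(1.008) = 74.096 g/mol.
n(H2O) = 56.521 g / 18.016 g/mol = 3.1373 mol.
From the equation the H2O:Ca(OH)2 mole ratio is 2:1, so n(Ca(OH)2) = 3.1373 × 1/2 = 1.5686 mol.
Mass of Ca(OH)2 = 1.5686 mol × 74.096 g/mol = 116.23 g.
Actual mass collected = 116.23 g × 0.526 = 61.137 g.

61.14 g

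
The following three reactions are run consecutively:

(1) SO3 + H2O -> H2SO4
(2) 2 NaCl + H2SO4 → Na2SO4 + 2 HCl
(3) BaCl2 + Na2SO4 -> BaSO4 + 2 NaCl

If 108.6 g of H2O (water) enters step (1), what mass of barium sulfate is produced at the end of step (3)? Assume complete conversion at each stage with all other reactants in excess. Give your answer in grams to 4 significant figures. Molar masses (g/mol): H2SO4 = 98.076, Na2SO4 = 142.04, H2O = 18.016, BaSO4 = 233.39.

1407 g

n(H2O) = 108.6 / 18.016 = 6.0280 mol.
Reaction (1): H2O→H2SO4 ratio 1:1 ⇒ n(H2SO4) = 6.0280 mol.
Reaction (2): H2SO4→Na2SO4 ratio 1:1 ⇒ n(Na2SO4) = 6.0280 mol.
Reaction (3): Na2SO4→BaSO4 ratio 1:1 ⇒ n(BaSO4) = 6.0280 mol.
Mass of BaSO4 = 6.0280 × 233.39 = 1406.9 g.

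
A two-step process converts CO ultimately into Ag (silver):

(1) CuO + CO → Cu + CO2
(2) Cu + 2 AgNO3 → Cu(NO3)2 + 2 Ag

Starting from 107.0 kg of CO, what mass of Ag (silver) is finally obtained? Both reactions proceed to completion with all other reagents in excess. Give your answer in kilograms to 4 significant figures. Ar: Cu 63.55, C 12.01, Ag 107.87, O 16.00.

M(CO) = 12.01 + 16.00 = 28.01 g/mol.
M(Ag) = 107.87 g/mol.
107.0 kg = 107000 g.
n(CO) = 107000 / 28.01 = 3820.1 mol.
Step 1 gives a 1:1 ratio of CO to Cu, so n(Cu) = 3820.1 mol.
In step 2 the Cu:Ag ratio is 1:2, so n(Ag) = 7640.1 mol.
Mass of Ag = 7640.1 × 107.87 = 824140 g = 824.1 kg.

824.1 kg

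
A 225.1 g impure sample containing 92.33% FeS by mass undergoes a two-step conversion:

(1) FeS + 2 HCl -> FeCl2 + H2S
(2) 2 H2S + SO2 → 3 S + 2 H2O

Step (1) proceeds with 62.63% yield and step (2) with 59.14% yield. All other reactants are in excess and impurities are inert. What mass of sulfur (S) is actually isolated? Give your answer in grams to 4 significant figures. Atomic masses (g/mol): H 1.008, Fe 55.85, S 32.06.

Pure FeS = 225.1 × 0.9233 = 207.83 g.
M(FeS) = 55.85 + 32.06 = 87.91 g/mol.
M(S) = 32.06 g/mol.
n(FeS) = 207.83 / 87.91 = 2.3642 mol.
Step 1 (FeS:H2S = 1:1): theoretical n(H2S) = 2.3642 mol; at 62.63% yield, n(H2S) = 1.4807 mol.
Step 2 (H2S:S = 2:3): theoretical n(S) = 2.2210 mol, so theoretical mass = 2.2210 × 32.06 = 71.206 g.
At 59.14% yield, actual mass of S = 71.206 × 0.5914 = 42.111 g.

42.11 g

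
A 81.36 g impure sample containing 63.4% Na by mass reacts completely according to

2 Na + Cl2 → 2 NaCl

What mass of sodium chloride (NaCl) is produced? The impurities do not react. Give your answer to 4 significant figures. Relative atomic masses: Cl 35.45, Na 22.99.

131.1 g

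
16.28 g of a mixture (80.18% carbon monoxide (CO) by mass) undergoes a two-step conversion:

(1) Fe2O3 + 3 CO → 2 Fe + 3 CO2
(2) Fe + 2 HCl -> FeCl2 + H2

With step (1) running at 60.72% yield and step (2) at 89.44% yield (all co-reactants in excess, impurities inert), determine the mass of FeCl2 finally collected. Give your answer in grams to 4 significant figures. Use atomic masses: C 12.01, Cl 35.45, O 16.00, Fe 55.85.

Pure CO = 16.28 × 0.8018 = 13.053 g.
M(CO) = 12.01 + 16.00 = 28.01 g/mol.
M(FeCl2) = 55.85 + 2(35.45) = 126.75 g/mol.
n(CO) = 13.053 / 28.01 = 0.46602 mol.
Step 1 (CO:Fe = 3:2): theoretical n(Fe) = 0.31068 mol; at 60.72% yield, n(Fe) = 0.18865 mol.
Step 2 (Fe:FeCl2 = 1:1): theoretical n(FeCl2) = 0.18865 mol, so theoretical mass = 0.18865 × 126.75 = 23.911 g.
At 89.44% yield, actual mass of FeCl2 = 23.911 × 0.8944 = 21.386 g.

21.39 g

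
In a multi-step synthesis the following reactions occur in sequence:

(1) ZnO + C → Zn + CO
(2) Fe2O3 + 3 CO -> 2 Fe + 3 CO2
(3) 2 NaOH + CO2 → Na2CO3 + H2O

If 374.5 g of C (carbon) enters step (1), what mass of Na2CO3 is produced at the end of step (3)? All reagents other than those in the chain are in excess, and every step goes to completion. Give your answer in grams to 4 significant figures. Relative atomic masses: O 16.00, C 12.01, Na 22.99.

M(C) = 12.01 g/mol.
M(Na2CO3) = 2(22.99) + 12.01 + 3(16.00) = 105.99 g/mol.
n(C) = 374.5 / 12.01 = 31.182 mol.
Reaction (1): C→CO ratio 1:1 ⇒ n(CO) = 31.182 mol.
Reaction (2): CO→CO2 ratio 3:3 ⇒ n(CO2) = 31.182 mol.
Reaction (3): CO2→Na2CO3 ratio 1:1 ⇒ n(Na2CO3) = 31.182 mol.
Mass of Na2CO3 = 31.182 × 105.99 = 3305.0 g.

3305 g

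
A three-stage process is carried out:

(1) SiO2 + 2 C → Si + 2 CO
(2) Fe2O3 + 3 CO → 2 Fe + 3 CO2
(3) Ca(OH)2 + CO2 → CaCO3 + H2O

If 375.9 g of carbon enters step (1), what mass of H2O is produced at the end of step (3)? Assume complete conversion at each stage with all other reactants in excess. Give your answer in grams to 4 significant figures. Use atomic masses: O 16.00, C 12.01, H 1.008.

563.9 g

M(C) = 12.01 g/mol.
M(H2O) = 2(1.008) + 16.00 = 18.016 g/mol.
n(C) = 375.9 / 12.01 = 31.299 mol.
Reaction (1): C→CO ratio 2:2 ⇒ n(CO) = 31.299 mol.
Reaction (2): CO→CO2 ratio 3:3 ⇒ n(CO2) = 31.299 mol.
Reaction (3): CO2→H2O ratio 1:1 ⇒ n(H2O) = 31.299 mol.
Mass of H2O = 31.299 × 18.016 = 563.88 g.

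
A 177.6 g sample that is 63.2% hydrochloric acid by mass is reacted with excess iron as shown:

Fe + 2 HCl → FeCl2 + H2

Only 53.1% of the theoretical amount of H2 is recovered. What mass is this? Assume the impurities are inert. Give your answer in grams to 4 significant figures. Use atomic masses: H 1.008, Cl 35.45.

1.648 g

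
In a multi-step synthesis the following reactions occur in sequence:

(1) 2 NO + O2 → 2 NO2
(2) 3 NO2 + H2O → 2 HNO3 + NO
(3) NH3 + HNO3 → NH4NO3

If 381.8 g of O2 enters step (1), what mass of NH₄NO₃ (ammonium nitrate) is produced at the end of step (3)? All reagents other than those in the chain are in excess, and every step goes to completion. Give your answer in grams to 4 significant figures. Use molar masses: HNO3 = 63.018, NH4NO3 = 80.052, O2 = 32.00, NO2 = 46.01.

1273 g

n(O2) = 381.8 / 32.00 = 11.931 mol.
Reaction (1): O2→NO2 ratio 1:2 ⇒ n(NO2) = 23.863 mol.
Reaction (2): NO2→HNO3 ratio 3:2 ⇒ n(HNO3) = 15.908 mol.
Reaction (3): HNO3→NH4NO3 ratio 1:1 ⇒ n(NH4NO3) = 15.908 mol.
Mass of NH4NO3 = 15.908 × 80.052 = 1273.5 g.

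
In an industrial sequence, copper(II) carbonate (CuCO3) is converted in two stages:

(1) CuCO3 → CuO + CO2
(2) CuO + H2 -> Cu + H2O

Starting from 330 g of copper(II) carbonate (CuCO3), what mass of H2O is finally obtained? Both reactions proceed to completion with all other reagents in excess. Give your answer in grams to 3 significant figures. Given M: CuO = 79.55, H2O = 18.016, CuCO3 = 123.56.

48.1 g

n(CuCO3) = 330.0 / 123.56 = 2.671 mol.
Step 1 gives a 1:1 ratio of CuCO3 to CuO, so n(CuO) = 2.671 mol.
In step 2 the CuO:H2O ratio is 1:1, so n(H2O) = 2.671 mol.
Mass of H2O = 2.671 × 18.016 = 48.12 g.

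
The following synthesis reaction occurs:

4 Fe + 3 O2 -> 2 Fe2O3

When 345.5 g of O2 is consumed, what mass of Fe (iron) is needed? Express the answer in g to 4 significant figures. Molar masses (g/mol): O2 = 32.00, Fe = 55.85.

n(O2) = 345.50 g / 32.00 g/mol = 10.797 mol.
From the equation the O2:Fe mole ratio is 3:4, so n(Fe) = 10.797 × 4/3 = 14.396 mol.
Mass of Fe = 14.396 mol × 55.85 g/mol = 804.01 g.

804.0 g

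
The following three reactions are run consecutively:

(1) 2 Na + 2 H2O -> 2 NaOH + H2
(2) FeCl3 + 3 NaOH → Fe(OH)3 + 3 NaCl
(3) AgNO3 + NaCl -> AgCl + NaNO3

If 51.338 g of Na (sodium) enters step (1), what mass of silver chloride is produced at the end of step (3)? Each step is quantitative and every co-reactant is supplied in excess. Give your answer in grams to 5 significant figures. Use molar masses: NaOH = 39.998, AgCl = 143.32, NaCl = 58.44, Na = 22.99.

320.04 g

n(Na) = 51.338 / 22.99 = 2.23306 mol.
Reaction (1): Na→NaOH ratio 2:2 ⇒ n(NaOH) = 2.23306 mol.
Reaction (2): NaOH→NaCl ratio 3:3 ⇒ n(NaCl) = 2.23306 mol.
Reaction (3): NaCl→AgCl ratio 1:1 ⇒ n(AgCl) = 2.23306 mol.
Mass of AgCl = 2.23306 × 143.32 = 320.042 g.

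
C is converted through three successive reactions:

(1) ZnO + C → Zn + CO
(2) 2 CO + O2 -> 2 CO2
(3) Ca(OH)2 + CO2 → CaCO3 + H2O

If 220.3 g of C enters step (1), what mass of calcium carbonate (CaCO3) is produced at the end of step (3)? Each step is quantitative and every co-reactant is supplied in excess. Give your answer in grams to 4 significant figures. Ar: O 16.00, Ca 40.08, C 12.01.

1836 g

M(C) = 12.01 g/mol.
M(CaCO3) = 40.08 + 12.01 + 3(16.00) = 100.09 g/mol.
n(C) = 220.3 / 12.01 = 18.343 mol.
Reaction (1): C→CO ratio 1:1 ⇒ n(CO) = 18.343 mol.
Reaction (2): CO→CO2 ratio 2:2 ⇒ n(CO2) = 18.343 mol.
Reaction (3): CO2→CaCO3 ratio 1:1 ⇒ n(CaCO3) = 18.343 mol.
Mass of CaCO3 = 18.343 × 100.09 = 1836.0 g.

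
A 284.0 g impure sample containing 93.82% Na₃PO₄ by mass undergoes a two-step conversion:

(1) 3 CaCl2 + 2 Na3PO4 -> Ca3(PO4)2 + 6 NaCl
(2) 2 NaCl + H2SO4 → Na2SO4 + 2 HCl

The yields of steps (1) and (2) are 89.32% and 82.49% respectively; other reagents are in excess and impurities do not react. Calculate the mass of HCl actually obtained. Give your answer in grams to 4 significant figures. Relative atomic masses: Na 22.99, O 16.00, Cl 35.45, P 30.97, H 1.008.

Pure Na3PO4 = 284.0 × 0.9382 = 266.45 g.
M(Na3PO4) = 3(22.99) + 30.97 + 4(16.00) = 163.94 g/mol.
M(HCl) = 1.008 + 35.45 = 36.458 g/mol.
n(Na3PO4) = 266.45 / 163.94 = 1.6253 mol.
Step 1 (Na3PO4:NaCl = 2:6): theoretical n(NaCl) = 4.8758 mol; at 89.32% yield, n(NaCl) = 4.3551 mol.
Step 2 (NaCl:HCl = 2:2): theoretical n(HCl) = 4.3551 mol, so theoretical mass = 4.3551 × 36.458 = 158.78 g.
At 82.49% yield, actual mass of HCl = 158.78 × 0.8249 = 130.98 g.

131.0 g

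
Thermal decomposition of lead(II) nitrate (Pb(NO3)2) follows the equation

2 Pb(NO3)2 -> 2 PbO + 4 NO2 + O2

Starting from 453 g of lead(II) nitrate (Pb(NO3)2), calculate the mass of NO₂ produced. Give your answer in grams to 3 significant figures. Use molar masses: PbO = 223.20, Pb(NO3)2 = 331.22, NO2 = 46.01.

n(Pb(NO3)2) = 453.0 g / 331.22 g/mol = 1.368 mol.
From the equation the Pb(NO3)2:NO2 mole ratio is 2:4, so n(NO2) = 1.368 × 4/2 = 2.735 mol.
Mass of NO2 = 2.735 mol × 46.01 g/mol = 125.9 g.

126 g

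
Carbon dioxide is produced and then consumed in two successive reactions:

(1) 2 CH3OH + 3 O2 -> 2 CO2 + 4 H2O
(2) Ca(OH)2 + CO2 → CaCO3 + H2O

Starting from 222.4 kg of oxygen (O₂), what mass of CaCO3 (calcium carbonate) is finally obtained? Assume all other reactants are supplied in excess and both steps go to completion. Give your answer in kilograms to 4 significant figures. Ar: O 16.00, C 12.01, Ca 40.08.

463.8 kg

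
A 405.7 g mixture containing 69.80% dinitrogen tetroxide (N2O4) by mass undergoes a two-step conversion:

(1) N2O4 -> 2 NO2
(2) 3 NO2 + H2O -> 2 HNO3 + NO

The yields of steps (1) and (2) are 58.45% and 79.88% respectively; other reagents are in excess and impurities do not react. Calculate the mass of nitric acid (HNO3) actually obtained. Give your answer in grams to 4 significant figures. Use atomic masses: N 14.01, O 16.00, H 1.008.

120.7 g

Pure N2O4 = 405.7 × 0.6980 = 283.18 g.
M(N2O4) = 2(14.01) + 4(16.00) = 92.02 g/mol.
M(HNO3) = 1.008 + 14.01 + 3(16.00) = 63.018 g/mol.
n(N2O4) = 283.18 / 92.02 = 3.0774 mol.
Step 1 (N2O4:NO2 = 1:2): theoretical n(NO2) = 6.1547 mol; at 58.45% yield, n(NO2) = 3.5974 mol.
Step 2 (NO2:HNO3 = 3:2): theoretical n(HNO3) = 2.3983 mol, so theoretical mass = 2.3983 × 63.018 = 151.14 g.
At 79.88% yield, actual mass of HNO3 = 151.14 × 0.7988 = 120.73 g.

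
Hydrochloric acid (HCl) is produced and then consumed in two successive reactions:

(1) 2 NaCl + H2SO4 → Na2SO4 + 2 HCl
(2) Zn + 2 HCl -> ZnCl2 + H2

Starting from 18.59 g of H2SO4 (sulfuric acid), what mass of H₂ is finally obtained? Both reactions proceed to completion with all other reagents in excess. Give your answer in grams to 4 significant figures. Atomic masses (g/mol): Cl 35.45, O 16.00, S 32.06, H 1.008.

M(H2SO4) = 2(1.008) + 32.06 + 4(16.00) = 98.076 g/mol.
M(H2) = 2(1.008) = 2.016 g/mol.
n(H2SO4) = 18.590 / 98.076 = 0.18955 mol.
Step 1 gives a 1:2 ratio of H2SO4 to HCl, so n(HCl) = 0.37909 mol.
In step 2 the HCl:H2 ratio is 2:1, so n(H2) = 0.18955 mol.
Mass of H2 = 0.18955 × 2.016 = 0.38213 g.

0.3821 g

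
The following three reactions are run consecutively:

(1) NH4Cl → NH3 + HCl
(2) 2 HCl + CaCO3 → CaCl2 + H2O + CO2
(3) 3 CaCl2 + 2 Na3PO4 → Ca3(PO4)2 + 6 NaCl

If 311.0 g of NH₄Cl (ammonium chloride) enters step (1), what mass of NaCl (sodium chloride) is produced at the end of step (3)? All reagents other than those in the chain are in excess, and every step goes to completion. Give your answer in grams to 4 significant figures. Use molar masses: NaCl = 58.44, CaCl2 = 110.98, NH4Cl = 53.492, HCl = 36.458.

n(NH4Cl) = 311.0 / 53.492 = 5.8140 mol.
Reaction (1): NH4Cl→HCl ratio 1:1 ⇒ n(HCl) = 5.8140 mol.
Reaction (2): HCl→CaCl2 ratio 2:1 ⇒ n(CaCl2) = 2.9070 mol.
Reaction (3): CaCl2→NaCl ratio 3:6 ⇒ n(NaCl) = 5.8140 mol.
Mass of NaCl = 5.8140 × 58.44 = 339.77 g.

339.8 g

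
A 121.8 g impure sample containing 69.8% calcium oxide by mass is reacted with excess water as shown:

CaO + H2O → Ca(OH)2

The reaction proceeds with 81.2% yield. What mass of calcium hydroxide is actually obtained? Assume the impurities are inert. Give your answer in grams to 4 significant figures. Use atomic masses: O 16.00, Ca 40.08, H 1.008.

91.21 g

Pure CaO available = 121.8 g × 0.698 = 85.016 g.
M(CaO) = 40.08 + 16.00 = 56.08 g/mol.
M(Ca(OH)2) = 40.08 + 2(16.00) + 2(1.008) = 74.096 g/mol.
n(CaO) = 85.016 g / 56.08 g/mol = 1.5160 mol.
From the equation the CaO:Ca(OH)2 mole ratio is 1:1, so n(Ca(OH)2) = 1.5160 × 1/1 = 1.5160 mol.
Mass of Ca(OH)2 = 1.5160 mol × 74.096 g/mol = 112.33 g.
Actual mass collected = 112.33 g × 0.812 = 91.211 g.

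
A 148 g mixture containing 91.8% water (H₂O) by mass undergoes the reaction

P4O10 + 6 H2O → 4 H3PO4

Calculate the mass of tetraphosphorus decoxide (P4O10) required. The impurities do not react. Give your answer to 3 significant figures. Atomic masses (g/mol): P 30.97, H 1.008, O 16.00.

Mass of pure H2O = 148 g × 0.918 = 135.9 g.
M(H2O) = 2(1.008) + 16.00 = 18.016 g/mol.
M(P4O10) = 4(30.97) + 10(16.00) = 283.88 g/mol.
n(H2O) = 135.9 g / 18.016 g/mol = 7.541 mol.
From the equation the H2O:P4O10 mole ratio is 6:1, so n(P4O10) = 7.541 × 1/6 = 1.257 mol.
Mass of P4O10 = 1.257 mol × 283.88 g/mol = 356.8 g.

357 g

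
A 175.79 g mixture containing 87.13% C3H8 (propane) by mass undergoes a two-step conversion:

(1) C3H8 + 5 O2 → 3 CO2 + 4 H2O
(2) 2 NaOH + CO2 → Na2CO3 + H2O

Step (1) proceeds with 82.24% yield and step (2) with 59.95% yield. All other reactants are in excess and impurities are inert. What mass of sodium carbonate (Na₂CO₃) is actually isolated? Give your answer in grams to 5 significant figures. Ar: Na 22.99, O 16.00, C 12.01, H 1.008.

544.55 g

Pure C3H8 = 175.79 × 0.8713 = 153.166 g.
M(C3H8) = 3(12.01) + 8(1.008) = 44.094 g/mol.
M(Na2CO3) = 2(22.99) + 12.01 + 3(16.00) = 105.99 g/mol.
n(C3H8) = 153.166 / 44.094 = 3.47362 mol.
Step 1 (C3H8:CO2 = 1:3): theoretical n(CO2) = 10.4209 mol; at 82.24% yield, n(CO2) = 8.57012 mol.
Step 2 (CO2:Na2CO3 = 1:1): theoretical n(Na2CO3) = 8.57012 mol, so theoretical mass = 8.57012 × 105.99 = 908.347 g.
At 59.95% yield, actual mass of Na2CO3 = 908.347 × 0.5995 = 544.554 g.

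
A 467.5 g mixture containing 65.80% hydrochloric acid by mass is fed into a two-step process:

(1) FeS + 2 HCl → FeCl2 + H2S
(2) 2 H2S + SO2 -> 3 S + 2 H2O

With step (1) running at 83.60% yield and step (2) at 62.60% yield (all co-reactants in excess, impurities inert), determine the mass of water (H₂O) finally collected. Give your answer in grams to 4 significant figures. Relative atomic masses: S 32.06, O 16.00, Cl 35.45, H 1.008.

39.78 g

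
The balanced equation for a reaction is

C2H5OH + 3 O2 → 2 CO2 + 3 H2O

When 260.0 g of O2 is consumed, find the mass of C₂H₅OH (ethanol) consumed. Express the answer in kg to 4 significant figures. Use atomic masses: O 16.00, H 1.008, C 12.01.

0.1248 kg

M(O2) = 2(16.00) = 32.00 g/mol.
M(C2H5OH) = 2(12.01) + 6(1.008) + 16.00 = 46.068 g/mol.
n(O2) = 260.00 g / 32.00 g/mol = 8.1250 mol.
From the equation the O2:C2H5OH mole ratio is 3:1, so n(C2H5OH) = 8.1250 × 1/3 = 2.7083 mol.
Mass of C2H5OH = 2.7083 mol × 46.068 g/mol = 124.77 g.
Converting to kg: 124.77 g = 0.1248 kg.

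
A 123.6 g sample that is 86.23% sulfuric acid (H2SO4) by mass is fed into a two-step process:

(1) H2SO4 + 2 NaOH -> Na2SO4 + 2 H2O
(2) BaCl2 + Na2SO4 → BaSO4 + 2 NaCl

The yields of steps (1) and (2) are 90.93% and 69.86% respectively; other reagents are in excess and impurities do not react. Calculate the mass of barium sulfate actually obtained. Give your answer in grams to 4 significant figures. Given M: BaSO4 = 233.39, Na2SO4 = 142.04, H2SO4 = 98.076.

161.1 g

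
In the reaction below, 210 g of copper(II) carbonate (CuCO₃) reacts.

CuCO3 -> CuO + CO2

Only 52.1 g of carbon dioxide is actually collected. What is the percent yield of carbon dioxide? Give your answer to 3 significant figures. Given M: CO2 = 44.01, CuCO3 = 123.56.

69.7 %

n(CuCO3) = 210.0 g / 123.56 g/mol = 1.700 mol.
From the equation the CuCO3:CO2 mole ratio is 1:1, so n(CO2) = 1.700 × 1/1 = 1.700 mol.
Mass of CO2 = 1.700 mol × 44.01 g/mol = 74.80 g.
This is the theoretical yield. Percent yield = 52.1 g / 74.80 g × 100% = 69.65%.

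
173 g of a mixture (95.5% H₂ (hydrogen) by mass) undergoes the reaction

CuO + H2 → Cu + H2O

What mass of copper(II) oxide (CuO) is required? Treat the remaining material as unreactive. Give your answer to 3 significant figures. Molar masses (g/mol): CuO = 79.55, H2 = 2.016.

6520 g

Mass of pure H2 = 173 g × 0.955 = 165.2 g.
n(H2) = 165.2 g / 2.016 g/mol = 81.95 mol.
From the equation the H2:CuO mole ratio is 1:1, so n(CuO) = 81.95 × 1/1 = 81.95 mol.
Mass of CuO = 81.95 mol × 79.55 g/mol = 6519 g.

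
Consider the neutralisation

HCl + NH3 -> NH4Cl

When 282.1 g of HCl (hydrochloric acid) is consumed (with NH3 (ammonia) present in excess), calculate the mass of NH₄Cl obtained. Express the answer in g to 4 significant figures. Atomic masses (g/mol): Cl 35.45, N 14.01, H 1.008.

413.9 g

M(HCl) = 1.008 + 35.45 = 36.458 g/mol.
M(NH4Cl) = 14.01 + 4(1.008) + 35.45 = 53.492 g/mol.
n(HCl) = 282.10 g / 36.458 g/mol = 7.7377 mol.
From the equation the HCl:NH4Cl mole ratio is 1:1, so n(NH4Cl) = 7.7377 × 1/1 = 7.7377 mol.
Mass of NH4Cl = 7.7377 mol × 53.492 g/mol = 413.90 g.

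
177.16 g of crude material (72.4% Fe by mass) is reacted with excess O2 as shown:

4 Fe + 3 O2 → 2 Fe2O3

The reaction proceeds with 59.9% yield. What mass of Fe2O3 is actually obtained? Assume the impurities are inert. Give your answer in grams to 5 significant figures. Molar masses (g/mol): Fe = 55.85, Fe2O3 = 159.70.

109.85 g

Pure Fe available = 177.16 g × 0.724 = 128.264 g.
n(Fe) = 128.264 g / 55.85 g/mol = 2.29658 mol.
From the equation the Fe:Fe2O3 mole ratio is 4:2, so n(Fe2O3) = 2.29658 × 2/4 = 1.14829 mol.
Mass of Fe2O3 = 1.14829 mol × 159.70 g/mol = 183.382 g.
Actual mass collected = 183.382 g × 0.599 = 109.846 g.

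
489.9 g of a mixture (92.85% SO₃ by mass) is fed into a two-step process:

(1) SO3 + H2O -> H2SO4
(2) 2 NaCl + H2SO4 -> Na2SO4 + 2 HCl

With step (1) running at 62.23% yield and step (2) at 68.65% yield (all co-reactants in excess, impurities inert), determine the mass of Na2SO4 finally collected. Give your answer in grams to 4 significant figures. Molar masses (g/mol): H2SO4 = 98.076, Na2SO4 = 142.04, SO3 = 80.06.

344.8 g

Pure SO3 = 489.9 × 0.9285 = 454.87 g.
n(SO3) = 454.87 / 80.06 = 5.6816 mol.
Step 1 (SO3:H2SO4 = 1:1): theoretical n(H2SO4) = 5.6816 mol; at 62.23% yield, n(H2SO4) = 3.5357 mol.
Step 2 (H2SO4:Na2SO4 = 1:1): theoretical n(Na2SO4) = 3.5357 mol, so theoretical mass = 3.5357 × 142.04 = 502.21 g.
At 68.65% yield, actual mass of Na2SO4 = 502.21 × 0.6865 = 344.77 g.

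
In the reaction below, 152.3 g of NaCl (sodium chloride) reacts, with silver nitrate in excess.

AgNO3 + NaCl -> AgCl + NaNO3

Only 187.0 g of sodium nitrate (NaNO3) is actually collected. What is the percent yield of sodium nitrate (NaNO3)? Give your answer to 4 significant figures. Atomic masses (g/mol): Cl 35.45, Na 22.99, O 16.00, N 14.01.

84.42 %

M(NaCl) = 22.99 + 35.45 = 58.44 g/mol.
M(NaNO3) = 22.99 + 14.01 + 3(16.00) = 85.00 g/mol.
n(NaCl) = 152.30 g / 58.44 g/mol = 2.6061 mol.
From the equation the NaCl:NaNO3 mole ratio is 1:1, so n(NaNO3) = 2.6061 × 1/1 = 2.6061 mol.
Mass of NaNO3 = 2.6061 mol × 85.00 g/mol = 221.52 g.
This is the theoretical yield. Percent yield = 187.0 g / 221.52 g × 100% = 84.418%.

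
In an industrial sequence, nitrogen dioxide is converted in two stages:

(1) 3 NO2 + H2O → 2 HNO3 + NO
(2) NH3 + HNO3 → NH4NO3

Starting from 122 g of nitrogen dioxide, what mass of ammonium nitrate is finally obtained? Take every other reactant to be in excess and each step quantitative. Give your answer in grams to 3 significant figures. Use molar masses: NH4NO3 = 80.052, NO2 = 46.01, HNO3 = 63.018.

n(NO2) = 122.0 / 46.01 = 2.652 mol.
Step 1 gives a 3:2 ratio of NO2 to HNO3, so n(HNO3) = 1.768 mol.
In step 2 the HNO3:NH4NO3 ratio is 1:1, so n(NH4NO3) = 1.768 mol.
Mass of NH4NO3 = 1.768 × 80.052 = 141.5 g.

142 g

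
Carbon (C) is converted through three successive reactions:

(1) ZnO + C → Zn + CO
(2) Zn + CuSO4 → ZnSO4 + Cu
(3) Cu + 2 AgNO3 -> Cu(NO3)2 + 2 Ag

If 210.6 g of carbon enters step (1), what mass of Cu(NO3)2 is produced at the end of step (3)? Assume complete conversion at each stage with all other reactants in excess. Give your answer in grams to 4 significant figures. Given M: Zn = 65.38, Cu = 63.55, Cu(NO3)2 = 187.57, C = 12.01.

n(C) = 210.6 / 12.01 = 17.535 mol.
Reaction (1): C→Zn ratio 1:1 ⇒ n(Zn) = 17.535 mol.
Reaction (2): Zn→Cu ratio 1:1 ⇒ n(Cu) = 17.535 mol.
Reaction (3): Cu→Cu(NO3)2 ratio 1:1 ⇒ n(Cu(NO3)2) = 17.535 mol.
Mass of Cu(NO3)2 = 17.535 × 187.57 = 3289.1 g.

3289 g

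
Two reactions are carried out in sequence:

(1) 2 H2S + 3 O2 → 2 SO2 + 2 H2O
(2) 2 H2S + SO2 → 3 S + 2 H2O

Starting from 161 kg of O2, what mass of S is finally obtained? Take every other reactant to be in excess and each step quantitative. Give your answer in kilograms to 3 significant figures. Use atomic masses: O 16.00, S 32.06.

323 kg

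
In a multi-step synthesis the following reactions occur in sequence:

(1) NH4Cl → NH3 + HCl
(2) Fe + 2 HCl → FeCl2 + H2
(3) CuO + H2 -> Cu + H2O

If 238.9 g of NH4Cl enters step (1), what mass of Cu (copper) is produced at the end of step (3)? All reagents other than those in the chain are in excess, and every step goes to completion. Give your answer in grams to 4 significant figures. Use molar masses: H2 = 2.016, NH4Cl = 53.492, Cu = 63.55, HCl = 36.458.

141.9 g

n(NH4Cl) = 238.9 / 53.492 = 4.4661 mol.
Reaction (1): NH4Cl→HCl ratio 1:1 ⇒ n(HCl) = 4.4661 mol.
Reaction (2): HCl→H2 ratio 2:1 ⇒ n(H2) = 2.2330 mol.
Reaction (3): H2→Cu ratio 1:1 ⇒ n(Cu) = 2.2330 mol.
Mass of Cu = 2.2330 × 63.55 = 141.91 g.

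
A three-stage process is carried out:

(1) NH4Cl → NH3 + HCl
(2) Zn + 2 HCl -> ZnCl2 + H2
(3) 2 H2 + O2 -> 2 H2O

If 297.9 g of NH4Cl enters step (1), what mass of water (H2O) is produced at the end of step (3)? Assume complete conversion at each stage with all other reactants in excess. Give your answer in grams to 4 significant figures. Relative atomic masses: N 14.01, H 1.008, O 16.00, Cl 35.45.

M(NH4Cl) = 14.01 + 4(1.008) + 35.45 = 53.492 g/mol.
M(H2O) = 2(1.008) + 16.00 = 18.016 g/mol.
n(NH4Cl) = 297.9 / 53.492 = 5.5691 mol.
Reaction (1): NH4Cl→HCl ratio 1:1 ⇒ n(HCl) = 5.5691 mol.
Reaction (2): HCl→H2 ratio 2:1 ⇒ n(H2) = 2.7845 mol.
Reaction (3): H2→H2O ratio 2:2 ⇒ n(H2O) = 2.7845 mol.
Mass of H2O = 2.7845 × 18.016 = 50.166 g.

50.17 g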